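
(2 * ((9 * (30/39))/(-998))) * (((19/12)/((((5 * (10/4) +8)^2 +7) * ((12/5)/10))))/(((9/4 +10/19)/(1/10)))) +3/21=2339079363/16374439991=0.14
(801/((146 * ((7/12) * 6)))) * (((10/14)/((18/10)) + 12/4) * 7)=19046/511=37.27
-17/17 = -1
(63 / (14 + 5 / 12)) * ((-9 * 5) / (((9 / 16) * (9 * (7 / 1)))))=-960 / 173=-5.55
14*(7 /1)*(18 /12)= 147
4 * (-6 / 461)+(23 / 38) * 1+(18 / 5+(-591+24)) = -49299751 / 87590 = -562.85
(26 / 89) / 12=13 / 534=0.02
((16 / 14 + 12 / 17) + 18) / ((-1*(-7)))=2362 / 833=2.84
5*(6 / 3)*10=100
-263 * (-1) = 263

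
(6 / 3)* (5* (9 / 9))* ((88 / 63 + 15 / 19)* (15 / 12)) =65425 / 2394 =27.33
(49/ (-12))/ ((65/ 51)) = -833/ 260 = -3.20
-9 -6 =-15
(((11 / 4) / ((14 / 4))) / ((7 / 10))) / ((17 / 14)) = 110 / 119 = 0.92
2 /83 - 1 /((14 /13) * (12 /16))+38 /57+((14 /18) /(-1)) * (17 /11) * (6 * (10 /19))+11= 2424991 /364287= 6.66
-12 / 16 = -3 / 4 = -0.75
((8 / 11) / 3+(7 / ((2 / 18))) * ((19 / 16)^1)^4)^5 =1474152449733207426912059196402975356893007 / 47311787058465621301391857287168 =31158249167.62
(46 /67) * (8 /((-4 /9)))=-828 /67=-12.36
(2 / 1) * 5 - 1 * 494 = -484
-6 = -6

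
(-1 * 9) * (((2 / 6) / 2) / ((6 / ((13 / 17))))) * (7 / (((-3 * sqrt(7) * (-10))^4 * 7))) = -0.00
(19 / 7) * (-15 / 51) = -95 / 119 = -0.80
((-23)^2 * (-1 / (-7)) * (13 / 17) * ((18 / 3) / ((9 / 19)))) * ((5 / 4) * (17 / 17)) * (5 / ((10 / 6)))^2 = 1959945 / 238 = 8235.06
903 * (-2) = -1806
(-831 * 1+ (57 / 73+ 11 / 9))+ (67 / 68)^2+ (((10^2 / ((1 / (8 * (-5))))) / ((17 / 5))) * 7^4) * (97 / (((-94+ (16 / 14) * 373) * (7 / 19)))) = -7910654388934013 / 3533156784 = -2238976.32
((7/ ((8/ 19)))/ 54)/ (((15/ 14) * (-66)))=-931/ 213840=-0.00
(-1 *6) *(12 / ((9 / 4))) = -32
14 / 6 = 7 / 3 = 2.33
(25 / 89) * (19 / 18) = 475 / 1602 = 0.30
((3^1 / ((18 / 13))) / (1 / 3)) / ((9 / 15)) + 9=19.83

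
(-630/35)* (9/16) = -81/8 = -10.12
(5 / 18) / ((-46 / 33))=-55 / 276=-0.20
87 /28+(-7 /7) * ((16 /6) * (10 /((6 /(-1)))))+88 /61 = 138259 /15372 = 8.99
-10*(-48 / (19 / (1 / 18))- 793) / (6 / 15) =1130225 / 57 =19828.51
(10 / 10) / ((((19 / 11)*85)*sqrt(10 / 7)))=11*sqrt(70) / 16150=0.01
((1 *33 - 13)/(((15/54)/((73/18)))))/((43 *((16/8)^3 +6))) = 146/301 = 0.49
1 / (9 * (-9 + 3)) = -1 / 54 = -0.02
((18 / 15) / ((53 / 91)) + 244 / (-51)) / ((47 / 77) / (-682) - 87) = 0.03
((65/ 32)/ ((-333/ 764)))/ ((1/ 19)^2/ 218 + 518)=-0.01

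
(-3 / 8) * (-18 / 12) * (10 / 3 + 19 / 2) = 231 / 32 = 7.22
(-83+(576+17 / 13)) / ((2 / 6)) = 19278 / 13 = 1482.92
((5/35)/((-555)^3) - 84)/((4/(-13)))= 1306771420513/4786708500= 273.00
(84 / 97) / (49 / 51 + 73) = 1071 / 91471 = 0.01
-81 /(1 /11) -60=-951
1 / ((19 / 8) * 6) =4 / 57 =0.07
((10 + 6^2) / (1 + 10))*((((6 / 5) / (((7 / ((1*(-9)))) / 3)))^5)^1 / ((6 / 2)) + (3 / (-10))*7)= -1715922492549 / 577740625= -2970.06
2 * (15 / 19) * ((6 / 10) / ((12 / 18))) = 27 / 19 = 1.42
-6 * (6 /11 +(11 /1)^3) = -87882 /11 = -7989.27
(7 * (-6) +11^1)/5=-31/5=-6.20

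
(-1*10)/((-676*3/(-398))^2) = -198005/514098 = -0.39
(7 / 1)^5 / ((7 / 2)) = 4802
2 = 2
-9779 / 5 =-1955.80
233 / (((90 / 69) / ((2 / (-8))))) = -5359 / 120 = -44.66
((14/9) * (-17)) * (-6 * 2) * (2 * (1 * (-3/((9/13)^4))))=-54380144/6561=-8288.39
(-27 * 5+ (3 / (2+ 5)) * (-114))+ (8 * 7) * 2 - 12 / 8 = -1027 / 14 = -73.36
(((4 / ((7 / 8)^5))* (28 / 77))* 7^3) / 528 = 32768 / 17787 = 1.84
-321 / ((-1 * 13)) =24.69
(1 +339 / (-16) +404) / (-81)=-2047 / 432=-4.74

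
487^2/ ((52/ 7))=1660183/ 52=31926.60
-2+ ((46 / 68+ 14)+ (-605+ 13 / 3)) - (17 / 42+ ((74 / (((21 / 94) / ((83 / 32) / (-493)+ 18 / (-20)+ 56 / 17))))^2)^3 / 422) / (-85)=303139683763945105795944783365801370694249909 / 44298817662823453868974080000000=6843064888802.81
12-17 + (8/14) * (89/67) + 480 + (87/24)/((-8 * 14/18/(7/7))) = 14262897/30016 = 475.18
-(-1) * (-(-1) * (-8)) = -8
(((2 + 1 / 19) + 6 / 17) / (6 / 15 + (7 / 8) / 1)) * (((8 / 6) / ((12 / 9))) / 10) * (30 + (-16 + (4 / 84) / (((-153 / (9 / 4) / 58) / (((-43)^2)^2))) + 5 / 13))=-95367829966 / 3640533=-26196.12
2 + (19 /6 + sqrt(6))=sqrt(6) + 31 /6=7.62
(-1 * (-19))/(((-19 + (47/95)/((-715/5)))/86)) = -11098945/129081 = -85.98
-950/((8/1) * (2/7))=-3325/8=-415.62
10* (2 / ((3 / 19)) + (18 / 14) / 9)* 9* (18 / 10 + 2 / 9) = 6994 / 3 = 2331.33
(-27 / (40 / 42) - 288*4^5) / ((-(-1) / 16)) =-23595228 / 5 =-4719045.60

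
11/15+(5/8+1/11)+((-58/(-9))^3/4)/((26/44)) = 478214207/4169880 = 114.68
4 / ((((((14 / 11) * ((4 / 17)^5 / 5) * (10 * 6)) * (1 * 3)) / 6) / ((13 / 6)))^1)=203039551 / 129024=1573.66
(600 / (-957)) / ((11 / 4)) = -0.23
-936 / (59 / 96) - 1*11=-90505 / 59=-1533.98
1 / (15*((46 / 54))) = 9 / 115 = 0.08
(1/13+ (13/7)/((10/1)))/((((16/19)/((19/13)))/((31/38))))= 140771/378560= 0.37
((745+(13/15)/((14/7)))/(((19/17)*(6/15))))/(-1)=-20009/12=-1667.42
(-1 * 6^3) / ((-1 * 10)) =108 / 5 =21.60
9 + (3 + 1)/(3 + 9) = 28/3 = 9.33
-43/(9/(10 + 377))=-1849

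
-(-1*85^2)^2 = -52200625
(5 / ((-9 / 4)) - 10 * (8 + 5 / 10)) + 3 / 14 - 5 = -11593 / 126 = -92.01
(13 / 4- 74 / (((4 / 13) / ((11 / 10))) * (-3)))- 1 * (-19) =3313 / 30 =110.43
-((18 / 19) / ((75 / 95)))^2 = -36 / 25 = -1.44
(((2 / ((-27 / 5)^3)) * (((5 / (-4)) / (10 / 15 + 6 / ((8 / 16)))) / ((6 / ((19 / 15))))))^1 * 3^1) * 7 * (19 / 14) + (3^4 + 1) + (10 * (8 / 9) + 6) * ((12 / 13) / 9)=341996027 / 4094064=83.53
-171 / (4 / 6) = -513 / 2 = -256.50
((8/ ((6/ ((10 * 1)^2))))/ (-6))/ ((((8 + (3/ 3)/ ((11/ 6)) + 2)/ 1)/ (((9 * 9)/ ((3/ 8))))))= -13200/ 29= -455.17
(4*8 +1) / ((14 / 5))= 165 / 14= 11.79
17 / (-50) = -17 / 50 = -0.34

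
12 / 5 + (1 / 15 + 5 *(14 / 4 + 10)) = 2099 / 30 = 69.97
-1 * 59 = -59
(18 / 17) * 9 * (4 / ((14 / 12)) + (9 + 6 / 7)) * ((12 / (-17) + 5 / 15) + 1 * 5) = 1185192 / 2023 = 585.86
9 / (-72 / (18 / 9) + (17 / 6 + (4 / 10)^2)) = -1350 / 4951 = -0.27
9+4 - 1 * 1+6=18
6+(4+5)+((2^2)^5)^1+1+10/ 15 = 3122/ 3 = 1040.67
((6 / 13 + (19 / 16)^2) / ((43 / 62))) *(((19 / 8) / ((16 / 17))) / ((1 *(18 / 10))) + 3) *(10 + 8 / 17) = 87149247581 / 700637184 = 124.39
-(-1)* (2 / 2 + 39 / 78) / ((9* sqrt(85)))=sqrt(85) / 510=0.02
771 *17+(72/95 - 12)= 1244097/95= 13095.76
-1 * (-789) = 789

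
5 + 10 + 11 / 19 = 296 / 19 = 15.58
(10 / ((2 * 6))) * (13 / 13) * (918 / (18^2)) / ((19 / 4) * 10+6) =0.04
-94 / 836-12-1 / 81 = -410521 / 33858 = -12.12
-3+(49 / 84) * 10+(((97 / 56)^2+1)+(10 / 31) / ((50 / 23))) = 10181489 / 1458240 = 6.98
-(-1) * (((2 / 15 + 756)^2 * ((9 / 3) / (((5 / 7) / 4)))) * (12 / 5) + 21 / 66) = 23052461.07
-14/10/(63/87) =-29/15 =-1.93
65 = 65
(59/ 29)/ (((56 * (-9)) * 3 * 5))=-59/ 219240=-0.00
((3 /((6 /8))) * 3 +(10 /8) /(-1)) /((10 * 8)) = 43 /320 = 0.13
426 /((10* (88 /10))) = 213 /44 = 4.84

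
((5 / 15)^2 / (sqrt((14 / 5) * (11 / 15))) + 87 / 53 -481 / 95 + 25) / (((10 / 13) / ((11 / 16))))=13 * sqrt(462) / 4032 + 15536521 / 805600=19.35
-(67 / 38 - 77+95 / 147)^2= -173608055569 / 31203396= -5563.76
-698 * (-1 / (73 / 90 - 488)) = -62820 / 43847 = -1.43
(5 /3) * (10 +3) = 65 /3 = 21.67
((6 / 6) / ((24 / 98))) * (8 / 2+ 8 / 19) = 343 / 19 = 18.05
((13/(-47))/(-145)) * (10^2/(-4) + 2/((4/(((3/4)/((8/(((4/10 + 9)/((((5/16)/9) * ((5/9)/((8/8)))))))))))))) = -14027/3407500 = -0.00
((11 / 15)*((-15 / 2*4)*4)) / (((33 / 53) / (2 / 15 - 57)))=361672 / 45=8037.16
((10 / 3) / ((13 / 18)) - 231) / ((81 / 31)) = -86.64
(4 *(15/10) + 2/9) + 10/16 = 6.85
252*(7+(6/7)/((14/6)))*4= 7426.29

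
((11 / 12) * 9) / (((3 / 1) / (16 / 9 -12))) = -253 / 9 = -28.11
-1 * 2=-2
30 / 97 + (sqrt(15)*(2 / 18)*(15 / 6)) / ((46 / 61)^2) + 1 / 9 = 367 / 873 + 18605*sqrt(15) / 38088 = 2.31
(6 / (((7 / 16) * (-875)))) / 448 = -0.00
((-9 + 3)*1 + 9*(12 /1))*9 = 918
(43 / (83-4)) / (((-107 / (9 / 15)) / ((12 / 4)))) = -387 / 42265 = -0.01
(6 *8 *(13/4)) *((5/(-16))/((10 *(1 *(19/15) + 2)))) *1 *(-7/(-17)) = -585/952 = -0.61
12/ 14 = 6/ 7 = 0.86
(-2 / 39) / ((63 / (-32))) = 64 / 2457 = 0.03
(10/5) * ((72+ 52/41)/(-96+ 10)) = -1.70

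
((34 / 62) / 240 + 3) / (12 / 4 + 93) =0.03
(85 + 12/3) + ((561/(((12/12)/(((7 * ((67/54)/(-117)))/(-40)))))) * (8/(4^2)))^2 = 2534002241809/28385510400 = 89.27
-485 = -485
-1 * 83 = -83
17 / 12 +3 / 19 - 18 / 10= -257 / 1140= -0.23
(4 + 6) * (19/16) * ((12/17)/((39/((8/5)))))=76/221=0.34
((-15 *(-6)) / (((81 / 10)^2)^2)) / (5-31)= -50000 / 62178597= -0.00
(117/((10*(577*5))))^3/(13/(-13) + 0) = -0.00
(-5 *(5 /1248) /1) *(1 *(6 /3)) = -25 /624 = -0.04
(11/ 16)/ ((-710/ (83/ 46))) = -913/ 522560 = -0.00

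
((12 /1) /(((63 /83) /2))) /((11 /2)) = 1328 /231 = 5.75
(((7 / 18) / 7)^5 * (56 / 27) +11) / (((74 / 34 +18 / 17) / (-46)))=-27428735629 / 175375530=-156.40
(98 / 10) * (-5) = -49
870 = 870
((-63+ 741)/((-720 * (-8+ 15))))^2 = 12769/705600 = 0.02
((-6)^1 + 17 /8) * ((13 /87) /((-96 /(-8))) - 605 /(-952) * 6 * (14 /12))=-4908757 /283968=-17.29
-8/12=-2/3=-0.67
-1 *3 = -3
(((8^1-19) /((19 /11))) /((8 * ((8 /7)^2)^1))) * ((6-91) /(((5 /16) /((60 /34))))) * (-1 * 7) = -622545 /304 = -2047.85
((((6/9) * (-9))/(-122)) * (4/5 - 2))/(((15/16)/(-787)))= 75552/1525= 49.54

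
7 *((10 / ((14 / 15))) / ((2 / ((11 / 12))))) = 275 / 8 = 34.38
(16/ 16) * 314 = 314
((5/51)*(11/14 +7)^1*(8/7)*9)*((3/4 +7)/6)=16895/1666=10.14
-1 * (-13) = 13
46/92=1/2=0.50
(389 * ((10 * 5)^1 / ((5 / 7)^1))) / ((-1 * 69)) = -394.64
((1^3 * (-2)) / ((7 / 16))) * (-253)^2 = -2048288 / 7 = -292612.57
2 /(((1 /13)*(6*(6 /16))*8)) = 13 /9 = 1.44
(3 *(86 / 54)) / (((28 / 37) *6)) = 1591 / 1512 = 1.05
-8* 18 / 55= -2.62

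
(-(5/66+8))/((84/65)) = -34645/5544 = -6.25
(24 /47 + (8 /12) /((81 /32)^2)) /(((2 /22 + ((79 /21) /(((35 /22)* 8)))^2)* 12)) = 1501856232800 /5226935054157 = 0.29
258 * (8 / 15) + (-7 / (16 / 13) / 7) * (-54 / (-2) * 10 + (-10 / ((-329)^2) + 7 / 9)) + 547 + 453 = 71511262597 / 77933520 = 917.59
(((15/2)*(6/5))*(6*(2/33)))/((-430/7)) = -126/2365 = -0.05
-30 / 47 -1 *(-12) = 534 / 47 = 11.36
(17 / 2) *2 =17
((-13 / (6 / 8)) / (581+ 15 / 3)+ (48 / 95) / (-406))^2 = 273012520036 / 287353860795225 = 0.00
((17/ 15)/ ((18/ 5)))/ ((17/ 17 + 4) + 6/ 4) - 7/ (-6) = 853/ 702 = 1.22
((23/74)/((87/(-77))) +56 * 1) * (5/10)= 358757/12876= 27.86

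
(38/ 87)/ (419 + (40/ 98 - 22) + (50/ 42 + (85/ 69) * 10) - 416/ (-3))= 21413/ 26943088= 0.00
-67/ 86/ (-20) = 0.04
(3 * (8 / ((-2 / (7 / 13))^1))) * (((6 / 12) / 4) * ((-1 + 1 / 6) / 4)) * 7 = 245 / 208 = 1.18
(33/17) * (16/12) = 44/17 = 2.59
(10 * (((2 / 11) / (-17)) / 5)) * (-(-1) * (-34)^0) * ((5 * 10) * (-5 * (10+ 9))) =101.60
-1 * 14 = -14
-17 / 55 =-0.31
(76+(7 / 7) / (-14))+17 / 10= 2717 / 35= 77.63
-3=-3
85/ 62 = 1.37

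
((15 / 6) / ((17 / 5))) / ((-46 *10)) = -5 / 3128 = -0.00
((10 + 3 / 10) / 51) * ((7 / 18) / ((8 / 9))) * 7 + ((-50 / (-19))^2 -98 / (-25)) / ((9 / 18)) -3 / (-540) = 985996361 / 44186400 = 22.31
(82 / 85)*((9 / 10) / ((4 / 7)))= 1.52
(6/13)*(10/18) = 10/39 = 0.26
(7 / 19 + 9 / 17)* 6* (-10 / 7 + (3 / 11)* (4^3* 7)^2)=431384280 / 1463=294862.80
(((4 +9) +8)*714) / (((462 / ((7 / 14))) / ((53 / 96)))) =6307 / 704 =8.96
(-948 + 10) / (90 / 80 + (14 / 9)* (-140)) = 67536 / 15599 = 4.33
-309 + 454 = 145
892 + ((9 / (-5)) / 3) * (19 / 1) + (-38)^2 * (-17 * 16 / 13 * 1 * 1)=-1906601 / 65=-29332.32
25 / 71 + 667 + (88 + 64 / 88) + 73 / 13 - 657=1062966 / 10153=104.69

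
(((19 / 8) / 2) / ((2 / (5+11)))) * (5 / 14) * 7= 95 / 4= 23.75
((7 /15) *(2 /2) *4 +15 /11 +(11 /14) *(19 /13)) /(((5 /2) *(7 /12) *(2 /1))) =262982 /175175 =1.50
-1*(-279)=279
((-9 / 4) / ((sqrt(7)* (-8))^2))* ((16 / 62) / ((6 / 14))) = -3 / 992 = -0.00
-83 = -83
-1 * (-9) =9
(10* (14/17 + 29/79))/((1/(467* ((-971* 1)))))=-7250777430/1343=-5398940.75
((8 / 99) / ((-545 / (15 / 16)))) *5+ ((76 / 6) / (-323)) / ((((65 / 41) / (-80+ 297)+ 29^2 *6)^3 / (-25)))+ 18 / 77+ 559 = 559.23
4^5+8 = 1032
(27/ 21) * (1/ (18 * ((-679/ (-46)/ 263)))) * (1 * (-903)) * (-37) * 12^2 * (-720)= -2993436207360/ 679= -4408595298.03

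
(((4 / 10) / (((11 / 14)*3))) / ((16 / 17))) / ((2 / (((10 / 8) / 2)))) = 119 / 2112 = 0.06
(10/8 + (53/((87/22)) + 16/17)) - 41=-150305/5916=-25.41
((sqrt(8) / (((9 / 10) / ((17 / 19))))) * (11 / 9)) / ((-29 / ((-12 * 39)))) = 194480 * sqrt(2) / 4959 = 55.46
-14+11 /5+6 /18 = -172 /15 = -11.47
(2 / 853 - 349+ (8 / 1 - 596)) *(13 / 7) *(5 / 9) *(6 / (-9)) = 103903670 / 161217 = 644.50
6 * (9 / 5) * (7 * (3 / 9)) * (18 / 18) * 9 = 1134 / 5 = 226.80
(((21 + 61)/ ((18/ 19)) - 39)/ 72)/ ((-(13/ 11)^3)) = -0.40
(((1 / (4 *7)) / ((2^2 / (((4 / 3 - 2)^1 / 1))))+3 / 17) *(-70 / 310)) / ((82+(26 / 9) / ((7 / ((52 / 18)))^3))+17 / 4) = -365318667 / 820247926306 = -0.00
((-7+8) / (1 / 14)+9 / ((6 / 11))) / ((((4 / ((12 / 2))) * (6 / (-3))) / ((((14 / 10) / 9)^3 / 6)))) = -20923 / 1458000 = -0.01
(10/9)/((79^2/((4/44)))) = 0.00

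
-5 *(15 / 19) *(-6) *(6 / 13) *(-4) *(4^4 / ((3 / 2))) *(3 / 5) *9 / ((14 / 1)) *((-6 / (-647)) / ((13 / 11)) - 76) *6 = 2726501990400 / 2077517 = 1312384.92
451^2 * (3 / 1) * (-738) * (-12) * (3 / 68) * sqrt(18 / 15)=4052968326 * sqrt(30) / 85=261164962.00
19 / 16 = 1.19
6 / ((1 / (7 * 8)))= 336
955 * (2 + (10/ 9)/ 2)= 21965/ 9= 2440.56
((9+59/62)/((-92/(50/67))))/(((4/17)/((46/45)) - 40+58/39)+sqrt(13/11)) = 155948091975 * sqrt(143)/31118979102525788+16417788462075/7779744775631447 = 0.00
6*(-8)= -48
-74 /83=-0.89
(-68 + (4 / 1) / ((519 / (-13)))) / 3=-35344 / 1557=-22.70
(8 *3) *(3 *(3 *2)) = 432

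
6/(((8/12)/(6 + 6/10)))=297/5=59.40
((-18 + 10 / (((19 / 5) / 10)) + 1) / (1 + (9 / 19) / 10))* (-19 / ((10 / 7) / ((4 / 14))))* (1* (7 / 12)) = -7847 / 398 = -19.72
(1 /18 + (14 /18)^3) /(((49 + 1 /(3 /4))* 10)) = 767 /733860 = 0.00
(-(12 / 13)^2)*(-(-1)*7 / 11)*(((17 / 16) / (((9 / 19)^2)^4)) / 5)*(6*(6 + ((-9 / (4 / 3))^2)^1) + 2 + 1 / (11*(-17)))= -55377675615956183 / 3912277323240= -14154.84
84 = 84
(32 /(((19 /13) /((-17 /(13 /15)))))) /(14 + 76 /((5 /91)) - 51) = -40800 /127889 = -0.32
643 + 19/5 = 3234/5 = 646.80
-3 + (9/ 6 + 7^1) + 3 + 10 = 37/ 2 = 18.50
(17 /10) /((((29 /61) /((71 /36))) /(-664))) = -6111041 /1305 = -4682.79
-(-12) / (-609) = -4 / 203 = -0.02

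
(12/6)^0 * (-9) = -9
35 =35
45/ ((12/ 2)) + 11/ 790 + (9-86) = -27447/ 395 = -69.49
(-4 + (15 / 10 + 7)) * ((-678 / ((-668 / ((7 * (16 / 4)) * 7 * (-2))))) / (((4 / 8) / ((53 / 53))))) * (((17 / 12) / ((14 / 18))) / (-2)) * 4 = 2178414 / 167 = 13044.40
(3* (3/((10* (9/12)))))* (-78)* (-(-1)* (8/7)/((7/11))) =-41184/245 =-168.10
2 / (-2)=-1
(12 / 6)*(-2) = -4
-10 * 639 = -6390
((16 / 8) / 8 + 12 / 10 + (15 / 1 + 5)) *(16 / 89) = 1716 / 445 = 3.86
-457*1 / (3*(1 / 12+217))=-1828 / 2605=-0.70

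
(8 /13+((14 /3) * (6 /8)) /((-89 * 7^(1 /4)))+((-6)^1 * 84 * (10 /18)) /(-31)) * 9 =34992 /403 - 9 * 7^(3 /4) /178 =86.61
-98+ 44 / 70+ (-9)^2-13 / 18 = -10769 / 630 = -17.09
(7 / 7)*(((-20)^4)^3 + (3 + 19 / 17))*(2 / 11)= 139264000000000140 / 187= 744727272727273.48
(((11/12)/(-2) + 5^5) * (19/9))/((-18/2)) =-1424791/1944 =-732.92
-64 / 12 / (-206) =8 / 309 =0.03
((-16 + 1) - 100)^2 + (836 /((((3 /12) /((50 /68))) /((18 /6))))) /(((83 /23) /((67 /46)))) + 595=23700920 /1411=16797.25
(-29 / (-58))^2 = 0.25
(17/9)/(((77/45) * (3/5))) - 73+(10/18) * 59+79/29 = -716624/20097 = -35.66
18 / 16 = 9 / 8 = 1.12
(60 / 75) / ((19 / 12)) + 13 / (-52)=97 / 380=0.26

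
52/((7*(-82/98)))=-364/41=-8.88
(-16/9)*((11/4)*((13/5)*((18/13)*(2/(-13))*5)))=176/13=13.54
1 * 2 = 2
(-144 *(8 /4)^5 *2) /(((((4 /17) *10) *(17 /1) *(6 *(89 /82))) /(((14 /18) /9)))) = -36736 /12015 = -3.06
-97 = -97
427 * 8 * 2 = 6832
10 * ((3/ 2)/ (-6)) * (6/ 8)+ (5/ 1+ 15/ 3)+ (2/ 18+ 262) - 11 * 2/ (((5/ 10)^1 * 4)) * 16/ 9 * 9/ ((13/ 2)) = 227597/ 936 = 243.16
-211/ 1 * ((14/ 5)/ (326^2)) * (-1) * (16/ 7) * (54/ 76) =22788/ 2524055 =0.01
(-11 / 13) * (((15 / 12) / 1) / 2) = -55 / 104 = -0.53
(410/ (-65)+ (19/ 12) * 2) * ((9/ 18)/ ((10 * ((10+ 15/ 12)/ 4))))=-98/ 1755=-0.06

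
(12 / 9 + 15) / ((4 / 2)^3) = 49 / 24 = 2.04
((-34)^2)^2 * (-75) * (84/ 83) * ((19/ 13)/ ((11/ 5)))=-67385381.75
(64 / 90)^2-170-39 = -422201 / 2025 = -208.49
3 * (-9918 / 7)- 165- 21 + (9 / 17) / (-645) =-113509701 / 25585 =-4436.57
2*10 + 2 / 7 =142 / 7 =20.29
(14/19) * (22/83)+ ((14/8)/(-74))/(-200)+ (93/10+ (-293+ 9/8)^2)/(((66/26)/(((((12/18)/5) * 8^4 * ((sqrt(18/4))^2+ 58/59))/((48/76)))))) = 260330942344664332781/1635919243200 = 159134348.12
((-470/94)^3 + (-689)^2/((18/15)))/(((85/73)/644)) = 11155265926/51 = 218730704.43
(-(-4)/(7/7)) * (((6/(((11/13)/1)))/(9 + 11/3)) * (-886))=-1983.96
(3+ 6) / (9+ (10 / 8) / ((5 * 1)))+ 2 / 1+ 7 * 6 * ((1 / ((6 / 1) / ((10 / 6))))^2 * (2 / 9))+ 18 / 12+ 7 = 219257 / 17982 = 12.19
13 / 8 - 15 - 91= -104.38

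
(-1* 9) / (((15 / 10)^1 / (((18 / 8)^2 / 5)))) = -243 / 40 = -6.08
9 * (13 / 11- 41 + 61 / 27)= -11155 / 33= -338.03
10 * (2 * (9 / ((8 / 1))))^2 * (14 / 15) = 189 / 4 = 47.25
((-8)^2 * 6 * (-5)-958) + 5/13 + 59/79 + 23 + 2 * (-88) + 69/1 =-3040812/1027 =-2960.87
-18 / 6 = -3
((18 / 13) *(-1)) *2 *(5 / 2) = -90 / 13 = -6.92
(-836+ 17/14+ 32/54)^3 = -31352719224953125/54010152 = -580496778.18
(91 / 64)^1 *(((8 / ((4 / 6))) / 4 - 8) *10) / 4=-2275 / 128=-17.77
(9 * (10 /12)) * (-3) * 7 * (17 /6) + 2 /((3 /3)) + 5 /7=-12419 /28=-443.54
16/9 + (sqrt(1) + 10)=115/9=12.78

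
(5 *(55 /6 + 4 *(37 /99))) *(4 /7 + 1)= 10555 /126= 83.77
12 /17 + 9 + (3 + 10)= 386 /17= 22.71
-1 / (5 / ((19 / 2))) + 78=761 / 10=76.10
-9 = -9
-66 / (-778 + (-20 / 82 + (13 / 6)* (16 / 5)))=20295 / 237178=0.09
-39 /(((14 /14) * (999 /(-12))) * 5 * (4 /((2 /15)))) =26 /8325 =0.00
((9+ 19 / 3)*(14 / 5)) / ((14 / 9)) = 138 / 5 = 27.60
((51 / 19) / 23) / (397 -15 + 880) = 51 / 551494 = 0.00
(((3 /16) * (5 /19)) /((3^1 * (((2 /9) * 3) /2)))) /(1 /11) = 0.54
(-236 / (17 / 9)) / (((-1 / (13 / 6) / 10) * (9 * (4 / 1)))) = 3835 / 51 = 75.20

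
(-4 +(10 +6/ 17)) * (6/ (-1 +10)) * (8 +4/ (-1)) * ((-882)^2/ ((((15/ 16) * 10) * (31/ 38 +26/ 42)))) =476761614336/ 486625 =979731.03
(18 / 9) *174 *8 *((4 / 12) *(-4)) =-3712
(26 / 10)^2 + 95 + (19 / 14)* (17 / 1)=43691 / 350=124.83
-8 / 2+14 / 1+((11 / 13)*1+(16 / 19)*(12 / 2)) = 3927 / 247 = 15.90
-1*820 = -820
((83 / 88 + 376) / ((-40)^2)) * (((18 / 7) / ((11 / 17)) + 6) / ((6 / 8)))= 66342 / 21175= 3.13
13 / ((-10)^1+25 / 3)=-39 / 5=-7.80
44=44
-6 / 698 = -0.01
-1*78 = -78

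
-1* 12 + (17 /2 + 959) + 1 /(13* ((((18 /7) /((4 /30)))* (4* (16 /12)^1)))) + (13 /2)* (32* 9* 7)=131596927 /9360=14059.50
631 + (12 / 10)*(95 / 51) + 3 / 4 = 43111 / 68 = 633.99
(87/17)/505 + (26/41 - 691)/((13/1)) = -242952054/4575805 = -53.09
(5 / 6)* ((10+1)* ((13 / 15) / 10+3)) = 5093 / 180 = 28.29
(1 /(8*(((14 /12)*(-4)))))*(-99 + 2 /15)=1483 /560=2.65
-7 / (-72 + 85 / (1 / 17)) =-7 / 1373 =-0.01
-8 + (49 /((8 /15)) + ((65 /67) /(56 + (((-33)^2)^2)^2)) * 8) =83.88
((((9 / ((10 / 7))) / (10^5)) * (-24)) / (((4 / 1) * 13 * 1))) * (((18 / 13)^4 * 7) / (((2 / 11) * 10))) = -95482233 / 232058125000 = -0.00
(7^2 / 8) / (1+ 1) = 49 / 16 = 3.06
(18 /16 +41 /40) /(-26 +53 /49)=-2107 /24420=-0.09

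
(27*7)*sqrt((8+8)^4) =48384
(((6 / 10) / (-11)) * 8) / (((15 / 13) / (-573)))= 59592 / 275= 216.70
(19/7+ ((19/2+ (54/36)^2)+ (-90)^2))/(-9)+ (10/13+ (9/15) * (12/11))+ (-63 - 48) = -20243891/20020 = -1011.18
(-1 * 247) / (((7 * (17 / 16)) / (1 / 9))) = -3952 / 1071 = -3.69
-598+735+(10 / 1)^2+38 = 275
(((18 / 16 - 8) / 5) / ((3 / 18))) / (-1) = 33 / 4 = 8.25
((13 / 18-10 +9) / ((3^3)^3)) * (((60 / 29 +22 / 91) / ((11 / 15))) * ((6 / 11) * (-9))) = 152450 / 698350653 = 0.00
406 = 406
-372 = -372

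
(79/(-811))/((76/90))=-3555/30818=-0.12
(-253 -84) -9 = -346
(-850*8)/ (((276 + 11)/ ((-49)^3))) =114287600/ 41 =2787502.44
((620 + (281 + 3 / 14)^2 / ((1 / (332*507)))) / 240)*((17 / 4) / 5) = 11088321839773 / 235200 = 47144225.51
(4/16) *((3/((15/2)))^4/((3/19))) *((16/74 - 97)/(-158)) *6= 272156/1826875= 0.15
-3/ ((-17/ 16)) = 48/ 17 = 2.82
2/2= 1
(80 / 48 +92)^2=8773.44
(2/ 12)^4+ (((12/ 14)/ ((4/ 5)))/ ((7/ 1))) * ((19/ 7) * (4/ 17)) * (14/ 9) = 164993/ 1079568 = 0.15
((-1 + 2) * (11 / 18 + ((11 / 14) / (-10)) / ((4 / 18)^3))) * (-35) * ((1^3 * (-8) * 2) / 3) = -66011 / 54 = -1222.43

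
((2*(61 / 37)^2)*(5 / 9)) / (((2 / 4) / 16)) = 1190720 / 12321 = 96.64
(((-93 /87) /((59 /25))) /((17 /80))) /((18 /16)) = -496000 /261783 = -1.89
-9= -9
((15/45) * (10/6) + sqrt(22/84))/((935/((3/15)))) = 0.00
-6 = -6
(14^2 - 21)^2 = 30625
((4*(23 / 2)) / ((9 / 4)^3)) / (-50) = -1472 / 18225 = -0.08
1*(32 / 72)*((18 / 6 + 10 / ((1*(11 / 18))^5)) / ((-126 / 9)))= -12919222 / 3382071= -3.82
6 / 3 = 2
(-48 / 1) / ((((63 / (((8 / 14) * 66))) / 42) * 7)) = -8448 / 49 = -172.41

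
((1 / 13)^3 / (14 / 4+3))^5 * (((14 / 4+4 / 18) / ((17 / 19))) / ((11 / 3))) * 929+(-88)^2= 82564860544171746989154965456 / 10661784677708128485167361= 7744.00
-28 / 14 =-2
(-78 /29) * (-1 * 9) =702 /29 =24.21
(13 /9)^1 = 13 /9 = 1.44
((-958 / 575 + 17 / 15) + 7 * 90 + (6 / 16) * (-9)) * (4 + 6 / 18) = 112320949 / 41400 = 2713.07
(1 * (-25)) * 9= -225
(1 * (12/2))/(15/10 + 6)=4/5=0.80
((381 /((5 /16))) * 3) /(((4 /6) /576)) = 15800832 /5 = 3160166.40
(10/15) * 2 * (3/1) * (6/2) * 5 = 60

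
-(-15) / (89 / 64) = 960 / 89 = 10.79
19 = 19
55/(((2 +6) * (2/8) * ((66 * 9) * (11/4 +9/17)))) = 85/6021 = 0.01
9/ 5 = 1.80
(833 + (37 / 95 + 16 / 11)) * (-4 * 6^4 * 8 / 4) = -8655662.79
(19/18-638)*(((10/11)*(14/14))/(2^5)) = -57325/3168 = -18.10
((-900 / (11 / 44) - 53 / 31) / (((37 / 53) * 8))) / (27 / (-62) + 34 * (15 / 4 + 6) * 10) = -5917609 / 30414444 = -0.19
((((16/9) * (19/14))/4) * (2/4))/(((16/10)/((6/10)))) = 19/168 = 0.11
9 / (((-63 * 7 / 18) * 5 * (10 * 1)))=-9 / 1225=-0.01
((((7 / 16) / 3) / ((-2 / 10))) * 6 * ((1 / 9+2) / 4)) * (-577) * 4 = 383705 / 72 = 5329.24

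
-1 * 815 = -815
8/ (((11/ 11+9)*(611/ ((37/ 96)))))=37/ 73320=0.00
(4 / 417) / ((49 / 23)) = 92 / 20433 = 0.00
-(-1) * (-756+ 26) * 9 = -6570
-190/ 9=-21.11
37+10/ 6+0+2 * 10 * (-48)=-2764/ 3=-921.33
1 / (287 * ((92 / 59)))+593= 15657631 / 26404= 593.00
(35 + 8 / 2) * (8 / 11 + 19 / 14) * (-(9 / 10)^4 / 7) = -82137159 / 10780000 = -7.62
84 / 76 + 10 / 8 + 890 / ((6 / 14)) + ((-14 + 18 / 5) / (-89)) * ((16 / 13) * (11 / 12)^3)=1898539241 / 913140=2079.13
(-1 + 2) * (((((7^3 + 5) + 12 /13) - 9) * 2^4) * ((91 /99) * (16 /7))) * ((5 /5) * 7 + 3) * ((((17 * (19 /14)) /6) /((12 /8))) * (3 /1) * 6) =5272702.34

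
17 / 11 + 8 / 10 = 129 / 55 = 2.35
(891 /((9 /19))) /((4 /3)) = 5643 /4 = 1410.75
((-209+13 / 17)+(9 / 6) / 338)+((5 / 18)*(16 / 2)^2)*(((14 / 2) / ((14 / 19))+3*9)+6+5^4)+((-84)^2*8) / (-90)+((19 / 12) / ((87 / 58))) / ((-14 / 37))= 19961377207 / 1809990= 11028.45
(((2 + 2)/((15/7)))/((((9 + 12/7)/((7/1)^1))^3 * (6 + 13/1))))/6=1647086/360703125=0.00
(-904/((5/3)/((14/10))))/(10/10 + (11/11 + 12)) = -1356/25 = -54.24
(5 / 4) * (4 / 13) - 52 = -671 / 13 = -51.62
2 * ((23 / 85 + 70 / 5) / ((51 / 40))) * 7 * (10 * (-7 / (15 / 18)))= -3803968 / 289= -13162.52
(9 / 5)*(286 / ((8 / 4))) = 1287 / 5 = 257.40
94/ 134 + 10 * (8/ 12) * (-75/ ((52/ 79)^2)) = -52236603/ 45292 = -1153.33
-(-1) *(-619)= -619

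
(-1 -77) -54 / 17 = -1380 / 17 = -81.18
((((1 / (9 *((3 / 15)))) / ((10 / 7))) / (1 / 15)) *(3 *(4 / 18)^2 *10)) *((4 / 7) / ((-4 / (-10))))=1000 / 81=12.35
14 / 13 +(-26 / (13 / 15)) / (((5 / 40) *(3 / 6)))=-6226 / 13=-478.92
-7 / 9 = -0.78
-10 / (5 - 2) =-10 / 3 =-3.33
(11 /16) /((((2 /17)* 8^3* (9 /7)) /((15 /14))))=935 /98304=0.01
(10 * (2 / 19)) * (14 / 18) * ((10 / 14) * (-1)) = -100 / 171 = -0.58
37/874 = 0.04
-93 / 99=-31 / 33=-0.94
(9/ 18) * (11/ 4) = 1.38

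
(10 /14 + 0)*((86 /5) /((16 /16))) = 86 /7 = 12.29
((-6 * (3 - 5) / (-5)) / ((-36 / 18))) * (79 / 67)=474 / 335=1.41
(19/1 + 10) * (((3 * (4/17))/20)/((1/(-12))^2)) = 12528/85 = 147.39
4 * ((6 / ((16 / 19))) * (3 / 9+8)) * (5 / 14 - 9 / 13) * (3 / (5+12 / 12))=-28975 / 728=-39.80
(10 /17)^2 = 100 /289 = 0.35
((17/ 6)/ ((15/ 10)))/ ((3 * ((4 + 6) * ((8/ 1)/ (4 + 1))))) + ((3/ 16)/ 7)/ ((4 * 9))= 485/ 12096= 0.04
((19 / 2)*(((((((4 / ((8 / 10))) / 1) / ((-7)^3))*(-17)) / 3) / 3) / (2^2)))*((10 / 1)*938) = 613.41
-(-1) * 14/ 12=7/ 6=1.17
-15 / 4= -3.75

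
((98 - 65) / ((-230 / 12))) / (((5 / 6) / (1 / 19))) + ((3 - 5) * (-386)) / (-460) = -19523 / 10925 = -1.79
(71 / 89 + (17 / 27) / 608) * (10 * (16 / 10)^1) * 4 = 51.12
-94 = -94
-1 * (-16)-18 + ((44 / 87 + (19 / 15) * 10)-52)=-1184 / 29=-40.83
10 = 10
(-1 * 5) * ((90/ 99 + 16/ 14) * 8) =-6320/ 77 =-82.08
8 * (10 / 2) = 40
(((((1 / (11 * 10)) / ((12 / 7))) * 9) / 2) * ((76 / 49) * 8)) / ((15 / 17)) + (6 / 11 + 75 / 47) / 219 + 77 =510840976 / 6604675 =77.35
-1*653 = -653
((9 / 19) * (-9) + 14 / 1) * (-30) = -5550 / 19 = -292.11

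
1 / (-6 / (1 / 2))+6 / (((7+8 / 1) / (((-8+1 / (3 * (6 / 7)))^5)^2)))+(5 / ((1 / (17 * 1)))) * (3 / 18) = 2329194173273592215569 / 8926168066560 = 260939986.33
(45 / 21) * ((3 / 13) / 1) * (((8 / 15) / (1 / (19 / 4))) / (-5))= -114 / 455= -0.25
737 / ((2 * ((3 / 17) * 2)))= 12529 / 12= 1044.08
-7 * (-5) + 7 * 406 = 2877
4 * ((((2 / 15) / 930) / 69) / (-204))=-1 / 24545025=-0.00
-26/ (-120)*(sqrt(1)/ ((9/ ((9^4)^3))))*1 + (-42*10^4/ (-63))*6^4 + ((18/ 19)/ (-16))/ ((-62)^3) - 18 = 1233104512452177501/ 181129280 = 6807869563.95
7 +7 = 14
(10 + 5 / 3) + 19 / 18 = 12.72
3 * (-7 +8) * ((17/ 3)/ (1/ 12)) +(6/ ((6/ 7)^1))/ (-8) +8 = 1689/ 8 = 211.12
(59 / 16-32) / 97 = -453 / 1552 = -0.29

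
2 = 2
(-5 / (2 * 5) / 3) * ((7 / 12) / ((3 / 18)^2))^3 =-3087 / 2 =-1543.50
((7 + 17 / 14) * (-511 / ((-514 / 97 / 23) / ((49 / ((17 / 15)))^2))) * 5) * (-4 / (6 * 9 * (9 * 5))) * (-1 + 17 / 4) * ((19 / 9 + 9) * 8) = -1461489810462500 / 18048339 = -80976416.19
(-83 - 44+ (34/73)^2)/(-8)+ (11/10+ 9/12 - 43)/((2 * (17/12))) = 4799091/3623720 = 1.32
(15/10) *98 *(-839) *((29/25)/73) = -3576657/1825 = -1959.81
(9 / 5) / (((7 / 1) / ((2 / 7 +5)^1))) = 333 / 245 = 1.36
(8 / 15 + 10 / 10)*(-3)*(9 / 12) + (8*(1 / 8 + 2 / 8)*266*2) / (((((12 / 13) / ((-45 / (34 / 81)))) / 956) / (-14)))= 843487116027 / 340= 2480844458.90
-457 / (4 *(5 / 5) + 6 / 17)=-7769 / 74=-104.99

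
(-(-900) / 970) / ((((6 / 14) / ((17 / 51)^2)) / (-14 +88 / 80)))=-301 / 97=-3.10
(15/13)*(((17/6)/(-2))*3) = -255/52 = -4.90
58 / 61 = 0.95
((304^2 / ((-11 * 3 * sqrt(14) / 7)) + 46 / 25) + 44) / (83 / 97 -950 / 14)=-389067 / 568675 + 15687616 * sqrt(14) / 750651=77.51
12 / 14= 6 / 7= 0.86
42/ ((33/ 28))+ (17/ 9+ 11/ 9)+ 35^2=125111/ 99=1263.75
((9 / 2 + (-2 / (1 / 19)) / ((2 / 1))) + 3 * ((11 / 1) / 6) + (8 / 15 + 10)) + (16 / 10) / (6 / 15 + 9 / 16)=3691 / 1155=3.20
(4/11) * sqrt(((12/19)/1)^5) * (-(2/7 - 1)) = 5760 * sqrt(57)/528143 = 0.08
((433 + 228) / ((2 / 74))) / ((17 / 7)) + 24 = 171607 / 17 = 10094.53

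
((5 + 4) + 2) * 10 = 110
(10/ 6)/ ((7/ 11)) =55/ 21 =2.62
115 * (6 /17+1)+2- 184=-449 /17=-26.41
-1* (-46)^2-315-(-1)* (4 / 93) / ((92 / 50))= -5199859 / 2139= -2430.98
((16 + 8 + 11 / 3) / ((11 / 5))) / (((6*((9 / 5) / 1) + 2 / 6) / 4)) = 8300 / 1837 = 4.52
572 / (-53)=-572 / 53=-10.79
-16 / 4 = -4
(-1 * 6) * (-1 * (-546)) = -3276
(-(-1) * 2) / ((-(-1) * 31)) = 2 / 31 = 0.06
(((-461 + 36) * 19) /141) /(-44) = 8075 /6204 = 1.30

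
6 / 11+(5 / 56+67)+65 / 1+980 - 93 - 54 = 965.63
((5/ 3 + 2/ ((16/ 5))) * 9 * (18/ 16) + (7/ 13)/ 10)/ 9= 96749/ 37440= 2.58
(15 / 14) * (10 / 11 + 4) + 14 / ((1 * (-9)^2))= 33883 / 6237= 5.43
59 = 59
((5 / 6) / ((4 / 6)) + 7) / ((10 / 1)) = 33 / 40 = 0.82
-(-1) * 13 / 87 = 13 / 87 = 0.15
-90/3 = -30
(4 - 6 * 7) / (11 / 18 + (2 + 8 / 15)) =-3420 / 283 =-12.08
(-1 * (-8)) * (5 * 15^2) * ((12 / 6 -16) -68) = -738000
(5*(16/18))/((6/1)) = 20/27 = 0.74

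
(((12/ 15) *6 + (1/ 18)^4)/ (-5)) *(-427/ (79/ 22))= 11833758013/ 103663800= 114.16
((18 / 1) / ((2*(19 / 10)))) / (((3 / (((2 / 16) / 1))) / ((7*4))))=105 / 19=5.53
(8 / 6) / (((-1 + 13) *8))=1 / 72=0.01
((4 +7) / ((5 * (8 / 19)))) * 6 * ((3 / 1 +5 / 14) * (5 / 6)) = 9823 / 112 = 87.71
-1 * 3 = -3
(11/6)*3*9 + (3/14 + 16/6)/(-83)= 86218/1743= 49.47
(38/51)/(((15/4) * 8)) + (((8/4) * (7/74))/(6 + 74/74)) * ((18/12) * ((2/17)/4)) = 2947/113220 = 0.03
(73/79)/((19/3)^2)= 657/28519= 0.02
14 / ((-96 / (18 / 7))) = -3 / 8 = -0.38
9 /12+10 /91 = 313 /364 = 0.86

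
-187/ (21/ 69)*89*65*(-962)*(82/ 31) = 1962735285940/ 217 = 9044863068.85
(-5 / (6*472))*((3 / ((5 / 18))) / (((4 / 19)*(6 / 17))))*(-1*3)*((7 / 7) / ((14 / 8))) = 2907 / 6608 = 0.44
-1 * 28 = -28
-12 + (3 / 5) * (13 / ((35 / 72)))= 708 / 175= 4.05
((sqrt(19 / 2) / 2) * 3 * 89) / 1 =267 * sqrt(38) / 4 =411.47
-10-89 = -99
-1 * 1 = -1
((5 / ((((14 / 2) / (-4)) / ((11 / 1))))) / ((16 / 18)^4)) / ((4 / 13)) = -4691115 / 28672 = -163.61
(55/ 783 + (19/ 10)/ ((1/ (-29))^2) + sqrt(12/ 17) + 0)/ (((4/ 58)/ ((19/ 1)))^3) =167284151* sqrt(51)/ 68 + 72175075748833/ 2160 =33431955270.63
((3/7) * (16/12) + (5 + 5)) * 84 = 888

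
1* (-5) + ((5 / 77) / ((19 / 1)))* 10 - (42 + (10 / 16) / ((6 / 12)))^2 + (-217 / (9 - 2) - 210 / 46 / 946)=-1906.53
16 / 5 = 3.20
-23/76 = -0.30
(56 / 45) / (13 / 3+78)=56 / 3705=0.02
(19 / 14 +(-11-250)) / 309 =-3635 / 4326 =-0.84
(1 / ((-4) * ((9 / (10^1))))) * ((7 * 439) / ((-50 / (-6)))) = -3073 / 30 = -102.43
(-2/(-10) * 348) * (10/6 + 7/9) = 2552/15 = 170.13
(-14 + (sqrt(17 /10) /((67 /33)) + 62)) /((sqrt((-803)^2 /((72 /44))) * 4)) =0.02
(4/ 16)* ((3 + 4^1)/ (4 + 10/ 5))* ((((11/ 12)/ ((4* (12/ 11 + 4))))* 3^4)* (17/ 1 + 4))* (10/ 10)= 22869/ 1024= 22.33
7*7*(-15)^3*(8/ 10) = -132300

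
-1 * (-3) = 3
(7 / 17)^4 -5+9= 336485 / 83521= 4.03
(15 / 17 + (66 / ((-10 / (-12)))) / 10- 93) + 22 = -26434 / 425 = -62.20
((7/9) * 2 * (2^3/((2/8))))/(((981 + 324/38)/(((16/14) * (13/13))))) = 9728/169209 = 0.06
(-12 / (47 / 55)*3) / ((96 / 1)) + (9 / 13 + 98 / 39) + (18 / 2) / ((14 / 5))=613895 / 102648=5.98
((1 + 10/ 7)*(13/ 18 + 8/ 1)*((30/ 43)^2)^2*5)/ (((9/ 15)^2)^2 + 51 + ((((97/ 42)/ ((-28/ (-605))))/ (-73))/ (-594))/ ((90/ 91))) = 639162778500000000/ 1302370424291931023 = 0.49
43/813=0.05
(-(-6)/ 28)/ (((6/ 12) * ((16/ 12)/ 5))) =45/ 28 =1.61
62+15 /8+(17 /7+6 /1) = 4049 /56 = 72.30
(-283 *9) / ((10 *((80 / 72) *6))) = -7641 / 200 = -38.20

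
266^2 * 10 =707560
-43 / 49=-0.88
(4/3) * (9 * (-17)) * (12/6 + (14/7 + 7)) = -2244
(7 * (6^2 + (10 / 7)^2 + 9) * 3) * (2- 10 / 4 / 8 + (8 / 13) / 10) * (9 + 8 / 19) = 450306183 / 27664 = 16277.70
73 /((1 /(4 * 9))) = 2628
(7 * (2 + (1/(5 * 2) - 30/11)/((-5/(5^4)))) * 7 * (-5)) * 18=-16028145/11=-1457104.09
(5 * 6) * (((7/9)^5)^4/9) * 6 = 1595845325952240020/12157665459056928801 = 0.13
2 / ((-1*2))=-1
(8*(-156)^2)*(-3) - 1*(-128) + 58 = -583878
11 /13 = 0.85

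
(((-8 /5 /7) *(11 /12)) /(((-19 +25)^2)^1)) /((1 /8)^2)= -352 /945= -0.37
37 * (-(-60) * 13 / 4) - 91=7124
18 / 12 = 3 / 2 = 1.50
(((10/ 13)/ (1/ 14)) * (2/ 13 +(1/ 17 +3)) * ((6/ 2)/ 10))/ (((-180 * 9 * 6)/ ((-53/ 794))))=26341/ 369548244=0.00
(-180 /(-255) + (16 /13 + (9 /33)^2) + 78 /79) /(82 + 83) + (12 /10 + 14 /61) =30781596173 /21262705035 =1.45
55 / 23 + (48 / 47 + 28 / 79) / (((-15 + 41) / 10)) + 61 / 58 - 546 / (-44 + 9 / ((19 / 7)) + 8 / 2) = 846262240673 / 44880419662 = 18.86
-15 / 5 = -3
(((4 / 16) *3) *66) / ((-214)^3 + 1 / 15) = -1485 / 294010318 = -0.00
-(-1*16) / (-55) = -16 / 55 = -0.29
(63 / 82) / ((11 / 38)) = 1197 / 451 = 2.65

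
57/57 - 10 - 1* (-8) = -1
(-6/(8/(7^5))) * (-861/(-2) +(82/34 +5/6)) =-371787647/68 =-5467465.40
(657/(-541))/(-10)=657/5410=0.12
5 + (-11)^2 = 126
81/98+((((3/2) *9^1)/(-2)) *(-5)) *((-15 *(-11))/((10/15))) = 3274749/392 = 8353.95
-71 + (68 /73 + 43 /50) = -252611 /3650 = -69.21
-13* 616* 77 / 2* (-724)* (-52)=-11607179584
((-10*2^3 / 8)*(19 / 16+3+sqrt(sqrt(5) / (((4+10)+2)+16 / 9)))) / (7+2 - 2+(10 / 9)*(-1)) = -3015 / 424 - 27*sqrt(2)*5^(3 / 4) / 212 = -7.71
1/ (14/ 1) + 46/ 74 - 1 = -159/ 518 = -0.31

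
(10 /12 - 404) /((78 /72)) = -4838 /13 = -372.15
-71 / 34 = -2.09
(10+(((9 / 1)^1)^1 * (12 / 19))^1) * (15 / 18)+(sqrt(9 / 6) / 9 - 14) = -53 / 57+sqrt(6) / 18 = -0.79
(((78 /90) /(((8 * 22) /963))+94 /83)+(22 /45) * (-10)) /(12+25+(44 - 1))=647951 /52588800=0.01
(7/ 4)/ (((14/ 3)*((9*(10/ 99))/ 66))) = 1089/ 40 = 27.22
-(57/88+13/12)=-457/264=-1.73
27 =27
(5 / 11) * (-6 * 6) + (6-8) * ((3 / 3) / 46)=-4151 / 253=-16.41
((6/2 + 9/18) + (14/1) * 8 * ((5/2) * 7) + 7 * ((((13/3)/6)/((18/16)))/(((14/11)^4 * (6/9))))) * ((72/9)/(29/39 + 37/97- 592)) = -183679934581/6900309360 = -26.62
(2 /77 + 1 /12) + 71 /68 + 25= 205409 /7854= 26.15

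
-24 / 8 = -3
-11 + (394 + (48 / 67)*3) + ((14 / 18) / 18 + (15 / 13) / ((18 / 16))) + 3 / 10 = 136346194 / 352755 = 386.52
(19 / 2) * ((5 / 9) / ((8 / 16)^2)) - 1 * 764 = -6686 / 9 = -742.89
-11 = -11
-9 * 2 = -18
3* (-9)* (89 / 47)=-51.13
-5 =-5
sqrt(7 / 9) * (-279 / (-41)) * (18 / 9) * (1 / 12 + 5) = 1891 * sqrt(7) / 82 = 61.01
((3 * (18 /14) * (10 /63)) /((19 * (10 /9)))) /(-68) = -27 /63308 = -0.00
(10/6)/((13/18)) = 30/13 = 2.31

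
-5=-5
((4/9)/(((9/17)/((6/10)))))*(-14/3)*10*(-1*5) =9520/81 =117.53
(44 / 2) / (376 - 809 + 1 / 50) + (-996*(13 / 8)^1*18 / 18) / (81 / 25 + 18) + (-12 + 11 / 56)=-18895260953 / 214584888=-88.05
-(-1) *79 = 79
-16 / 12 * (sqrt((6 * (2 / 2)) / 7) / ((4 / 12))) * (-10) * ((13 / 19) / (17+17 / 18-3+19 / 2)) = 1.04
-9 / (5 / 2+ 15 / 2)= -9 / 10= -0.90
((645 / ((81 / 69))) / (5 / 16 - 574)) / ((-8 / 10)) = 98900 / 82611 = 1.20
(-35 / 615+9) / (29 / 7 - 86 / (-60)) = 77000 / 48011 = 1.60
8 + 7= 15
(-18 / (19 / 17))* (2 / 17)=-36 / 19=-1.89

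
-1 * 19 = -19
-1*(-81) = 81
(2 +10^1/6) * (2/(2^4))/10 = 11/240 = 0.05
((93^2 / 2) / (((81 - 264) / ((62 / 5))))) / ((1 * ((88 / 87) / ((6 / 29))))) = -804357 / 13420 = -59.94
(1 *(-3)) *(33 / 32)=-99 / 32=-3.09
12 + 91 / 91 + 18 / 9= 15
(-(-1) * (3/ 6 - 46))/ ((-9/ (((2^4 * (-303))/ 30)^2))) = 29705312/ 225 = 132023.61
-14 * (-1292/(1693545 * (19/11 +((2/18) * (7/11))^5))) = 4095597148236/662345795386405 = 0.01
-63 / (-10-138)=63 / 148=0.43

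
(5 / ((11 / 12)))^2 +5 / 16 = 58205 / 1936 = 30.06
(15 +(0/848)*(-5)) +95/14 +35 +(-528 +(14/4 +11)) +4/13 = -41533/91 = -456.41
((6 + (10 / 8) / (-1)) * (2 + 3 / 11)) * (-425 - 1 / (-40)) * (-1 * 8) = 1614905 / 44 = 36702.39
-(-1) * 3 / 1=3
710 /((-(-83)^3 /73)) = 51830 /571787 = 0.09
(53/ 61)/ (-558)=-53/ 34038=-0.00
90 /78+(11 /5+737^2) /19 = 28589.11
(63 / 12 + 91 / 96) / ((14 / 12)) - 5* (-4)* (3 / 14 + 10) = 23475 / 112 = 209.60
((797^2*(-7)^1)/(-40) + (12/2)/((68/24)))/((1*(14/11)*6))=831504421/57120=14557.15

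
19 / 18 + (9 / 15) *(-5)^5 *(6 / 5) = -40481 / 18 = -2248.94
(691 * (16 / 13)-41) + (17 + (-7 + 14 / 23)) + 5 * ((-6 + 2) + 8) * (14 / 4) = 266131 / 299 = 890.07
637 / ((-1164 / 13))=-7.11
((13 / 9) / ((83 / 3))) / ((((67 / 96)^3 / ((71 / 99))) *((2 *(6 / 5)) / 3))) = 37806080 / 274596619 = 0.14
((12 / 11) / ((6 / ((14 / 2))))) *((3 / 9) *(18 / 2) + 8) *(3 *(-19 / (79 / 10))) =-7980 / 79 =-101.01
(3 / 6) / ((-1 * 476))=-1 / 952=-0.00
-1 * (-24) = 24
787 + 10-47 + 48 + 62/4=1627/2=813.50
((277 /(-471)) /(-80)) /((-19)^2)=277 /13602480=0.00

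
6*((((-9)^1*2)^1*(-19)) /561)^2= 77976 /34969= 2.23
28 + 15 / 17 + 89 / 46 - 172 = -110405 / 782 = -141.18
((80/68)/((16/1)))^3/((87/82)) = 5125/13677792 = 0.00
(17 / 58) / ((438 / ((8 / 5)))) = 34 / 31755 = 0.00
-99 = -99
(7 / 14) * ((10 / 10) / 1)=1 / 2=0.50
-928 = -928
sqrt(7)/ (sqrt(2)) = sqrt(14)/ 2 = 1.87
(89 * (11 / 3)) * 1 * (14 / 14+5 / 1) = 1958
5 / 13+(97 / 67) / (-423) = 140444 / 368433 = 0.38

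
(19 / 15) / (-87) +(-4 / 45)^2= -0.01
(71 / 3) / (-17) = -1.39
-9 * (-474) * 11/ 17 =46926/ 17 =2760.35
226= 226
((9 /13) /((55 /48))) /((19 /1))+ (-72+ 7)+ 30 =-475043 /13585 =-34.97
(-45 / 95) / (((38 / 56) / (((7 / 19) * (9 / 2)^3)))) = -321489 / 13718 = -23.44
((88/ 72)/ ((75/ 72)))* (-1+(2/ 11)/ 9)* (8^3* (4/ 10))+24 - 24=-794624/ 3375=-235.44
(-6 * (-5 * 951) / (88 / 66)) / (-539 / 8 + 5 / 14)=-44380 / 139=-319.28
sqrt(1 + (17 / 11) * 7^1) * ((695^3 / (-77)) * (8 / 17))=-2685619000 * sqrt(1430) / 14399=-7053100.75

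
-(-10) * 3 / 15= 2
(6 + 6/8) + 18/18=31/4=7.75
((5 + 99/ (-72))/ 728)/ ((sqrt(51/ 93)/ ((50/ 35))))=145 * sqrt(527)/ 346528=0.01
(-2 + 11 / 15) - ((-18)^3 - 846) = 100151 / 15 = 6676.73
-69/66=-23/22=-1.05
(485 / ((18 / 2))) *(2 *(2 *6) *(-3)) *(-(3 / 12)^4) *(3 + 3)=1455 / 16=90.94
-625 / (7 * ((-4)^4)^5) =-625 / 7696581394432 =-0.00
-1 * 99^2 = -9801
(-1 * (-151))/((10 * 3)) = 151/30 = 5.03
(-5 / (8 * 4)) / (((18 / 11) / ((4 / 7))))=-55 / 1008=-0.05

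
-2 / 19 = -0.11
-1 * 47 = -47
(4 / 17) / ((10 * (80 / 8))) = 1 / 425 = 0.00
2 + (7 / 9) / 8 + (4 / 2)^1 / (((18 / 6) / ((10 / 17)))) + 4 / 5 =20131 / 6120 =3.29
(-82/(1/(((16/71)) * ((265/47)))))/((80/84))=-365064/3337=-109.40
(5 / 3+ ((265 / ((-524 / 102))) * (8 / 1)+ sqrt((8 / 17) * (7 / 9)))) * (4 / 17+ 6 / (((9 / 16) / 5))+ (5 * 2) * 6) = -935552800 / 20043+ 11584 * sqrt(238) / 2601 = -46608.58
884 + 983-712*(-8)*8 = 47435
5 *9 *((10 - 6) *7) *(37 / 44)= 11655 / 11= 1059.55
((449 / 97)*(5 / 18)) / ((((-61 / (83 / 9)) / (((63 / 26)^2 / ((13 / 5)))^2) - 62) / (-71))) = 64323545414625 / 44598813538196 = 1.44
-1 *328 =-328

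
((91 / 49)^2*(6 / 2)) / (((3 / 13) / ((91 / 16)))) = 28561 / 112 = 255.01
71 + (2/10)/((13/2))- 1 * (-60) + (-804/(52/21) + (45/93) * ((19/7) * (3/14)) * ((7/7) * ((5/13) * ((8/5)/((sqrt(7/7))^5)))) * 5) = -192.80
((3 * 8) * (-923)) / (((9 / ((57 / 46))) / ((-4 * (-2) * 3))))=-1683552 / 23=-73197.91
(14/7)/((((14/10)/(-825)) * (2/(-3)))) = 1767.86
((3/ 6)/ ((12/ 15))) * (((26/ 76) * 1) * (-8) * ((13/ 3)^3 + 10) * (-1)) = 160355/ 1026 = 156.29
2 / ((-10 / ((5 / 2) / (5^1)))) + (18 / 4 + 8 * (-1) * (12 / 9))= -94 / 15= -6.27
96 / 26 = 48 / 13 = 3.69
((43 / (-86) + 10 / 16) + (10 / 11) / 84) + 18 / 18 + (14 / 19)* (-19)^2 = 493667 / 1848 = 267.14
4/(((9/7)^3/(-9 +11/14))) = -11270/729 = -15.46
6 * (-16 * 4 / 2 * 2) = -384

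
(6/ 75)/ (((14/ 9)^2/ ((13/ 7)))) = 1053/ 17150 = 0.06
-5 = -5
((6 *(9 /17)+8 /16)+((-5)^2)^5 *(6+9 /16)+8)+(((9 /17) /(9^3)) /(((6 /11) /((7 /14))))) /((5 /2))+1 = 64086926.74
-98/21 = -14/3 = -4.67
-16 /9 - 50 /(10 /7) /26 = -731 /234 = -3.12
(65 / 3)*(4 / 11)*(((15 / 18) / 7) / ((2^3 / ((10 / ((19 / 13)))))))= 21125 / 26334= 0.80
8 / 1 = 8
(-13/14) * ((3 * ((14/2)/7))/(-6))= 13/28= 0.46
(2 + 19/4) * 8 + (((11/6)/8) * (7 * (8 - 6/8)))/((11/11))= 12601/192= 65.63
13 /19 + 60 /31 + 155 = 92838 /589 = 157.62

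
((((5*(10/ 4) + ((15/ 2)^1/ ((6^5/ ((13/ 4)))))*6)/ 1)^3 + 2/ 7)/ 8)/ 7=566984784928007/ 16181071183872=35.04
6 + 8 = 14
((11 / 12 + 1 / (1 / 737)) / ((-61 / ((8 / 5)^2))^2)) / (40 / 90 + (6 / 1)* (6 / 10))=388608 / 1209325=0.32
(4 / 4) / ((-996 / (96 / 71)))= -8 / 5893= -0.00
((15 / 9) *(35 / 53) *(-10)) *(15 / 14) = -625 / 53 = -11.79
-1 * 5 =-5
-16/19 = -0.84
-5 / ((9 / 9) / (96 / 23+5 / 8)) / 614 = -4415 / 112976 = -0.04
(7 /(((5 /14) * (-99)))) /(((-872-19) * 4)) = 49 /882090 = 0.00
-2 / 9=-0.22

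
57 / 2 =28.50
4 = 4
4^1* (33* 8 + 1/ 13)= 13732/ 13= 1056.31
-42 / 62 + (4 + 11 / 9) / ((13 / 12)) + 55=71504 / 1209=59.14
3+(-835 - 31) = -863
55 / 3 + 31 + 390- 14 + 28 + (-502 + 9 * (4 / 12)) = -137 / 3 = -45.67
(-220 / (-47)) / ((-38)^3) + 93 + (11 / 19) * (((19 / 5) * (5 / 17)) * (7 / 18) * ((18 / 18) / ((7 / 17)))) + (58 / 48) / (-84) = 20276276101 / 216634656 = 93.60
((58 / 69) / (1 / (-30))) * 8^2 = -37120 / 23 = -1613.91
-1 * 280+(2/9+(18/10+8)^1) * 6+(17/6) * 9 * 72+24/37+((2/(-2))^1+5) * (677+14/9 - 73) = 6724942/1665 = 4039.00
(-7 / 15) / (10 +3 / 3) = -7 / 165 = -0.04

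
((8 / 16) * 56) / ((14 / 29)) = 58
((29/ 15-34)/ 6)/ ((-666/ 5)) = 13/ 324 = 0.04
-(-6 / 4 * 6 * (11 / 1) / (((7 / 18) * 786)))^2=-88209 / 840889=-0.10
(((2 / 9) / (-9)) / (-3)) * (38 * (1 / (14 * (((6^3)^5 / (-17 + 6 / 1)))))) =-209 / 399892329381888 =-0.00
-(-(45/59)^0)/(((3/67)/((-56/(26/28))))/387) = -521239.38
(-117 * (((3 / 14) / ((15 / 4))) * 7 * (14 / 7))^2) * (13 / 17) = -24336 / 425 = -57.26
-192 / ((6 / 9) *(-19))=288 / 19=15.16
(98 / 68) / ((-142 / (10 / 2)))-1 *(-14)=67347 / 4828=13.95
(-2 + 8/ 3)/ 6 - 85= -764/ 9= -84.89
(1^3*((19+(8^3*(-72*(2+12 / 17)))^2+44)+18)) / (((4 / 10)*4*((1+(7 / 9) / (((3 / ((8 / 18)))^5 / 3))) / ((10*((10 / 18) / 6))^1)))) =5757138660.22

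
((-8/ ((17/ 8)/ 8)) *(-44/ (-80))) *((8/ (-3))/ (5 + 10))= 11264/ 3825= 2.94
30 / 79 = 0.38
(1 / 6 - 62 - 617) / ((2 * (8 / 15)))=-20365 / 32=-636.41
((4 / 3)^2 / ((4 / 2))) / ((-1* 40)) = -0.02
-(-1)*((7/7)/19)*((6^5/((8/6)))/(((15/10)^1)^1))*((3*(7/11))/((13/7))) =571536/2717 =210.36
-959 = -959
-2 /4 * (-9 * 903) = 8127 /2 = 4063.50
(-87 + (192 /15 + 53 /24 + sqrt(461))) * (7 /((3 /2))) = -60473 /180 + 14 * sqrt(461) /3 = -235.76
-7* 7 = -49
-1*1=-1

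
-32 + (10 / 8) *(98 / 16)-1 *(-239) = 6869 / 32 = 214.66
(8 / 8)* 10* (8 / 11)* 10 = 800 / 11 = 72.73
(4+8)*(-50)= -600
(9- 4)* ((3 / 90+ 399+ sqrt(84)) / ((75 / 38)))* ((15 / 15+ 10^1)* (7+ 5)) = 3344* sqrt(21) / 5+ 10007756 / 75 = 136501.57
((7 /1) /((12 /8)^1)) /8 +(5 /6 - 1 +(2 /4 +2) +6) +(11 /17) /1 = 1951 /204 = 9.56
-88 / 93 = -0.95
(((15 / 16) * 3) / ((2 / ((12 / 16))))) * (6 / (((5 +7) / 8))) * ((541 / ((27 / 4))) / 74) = 2705 / 592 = 4.57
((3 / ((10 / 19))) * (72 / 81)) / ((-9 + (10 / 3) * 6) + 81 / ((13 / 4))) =988 / 7005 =0.14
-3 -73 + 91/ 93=-6977/ 93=-75.02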